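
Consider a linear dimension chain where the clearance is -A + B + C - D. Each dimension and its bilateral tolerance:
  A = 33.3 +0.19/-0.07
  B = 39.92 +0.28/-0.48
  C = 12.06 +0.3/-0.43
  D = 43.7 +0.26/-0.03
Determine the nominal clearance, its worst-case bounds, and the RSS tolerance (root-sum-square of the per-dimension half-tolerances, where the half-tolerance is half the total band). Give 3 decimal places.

Stack each dimension's contribution:
  -A: nom -33.300 → Σnom=-33.300; wc +0.070/-0.190 → slack +0.070/-0.190; half-tol=0.130, Σhalf²=0.016900
  +B: nom +39.920 → Σnom=6.620; wc +0.280/-0.480 → slack +0.350/-0.670; half-tol=0.380, Σhalf²=0.161300
  +C: nom +12.060 → Σnom=18.680; wc +0.300/-0.430 → slack +0.650/-1.100; half-tol=0.365, Σhalf²=0.294525
  -D: nom -43.700 → Σnom=-25.020; wc +0.030/-0.260 → slack +0.680/-1.360; half-tol=0.145, Σhalf²=0.315550
Nominal = -25.020. Worst-case = [-25.020 - 1.360, -25.020 + 0.680] = [-26.380, -24.340]. RSS = √0.315550 = 0.562.

nominal=-25.020 wc=[-26.380,-24.340] rss=0.562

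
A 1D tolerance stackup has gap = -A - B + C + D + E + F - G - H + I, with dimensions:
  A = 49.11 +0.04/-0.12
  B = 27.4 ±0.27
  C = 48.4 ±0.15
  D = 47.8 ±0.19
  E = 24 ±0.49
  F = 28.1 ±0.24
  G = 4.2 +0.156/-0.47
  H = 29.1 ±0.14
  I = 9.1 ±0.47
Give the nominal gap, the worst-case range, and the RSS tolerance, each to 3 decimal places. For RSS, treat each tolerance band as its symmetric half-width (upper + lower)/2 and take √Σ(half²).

Stack each dimension's contribution:
  -A: nom -49.110 → Σnom=-49.110; wc +0.120/-0.040 → slack +0.120/-0.040; half-tol=0.080, Σhalf²=0.006400
  -B: nom -27.400 → Σnom=-76.510; wc +0.270/-0.270 → slack +0.390/-0.310; half-tol=0.270, Σhalf²=0.079300
  +C: nom +48.400 → Σnom=-28.110; wc +0.150/-0.150 → slack +0.540/-0.460; half-tol=0.150, Σhalf²=0.101800
  +D: nom +47.800 → Σnom=19.690; wc +0.190/-0.190 → slack +0.730/-0.650; half-tol=0.190, Σhalf²=0.137900
  +E: nom +24.000 → Σnom=43.690; wc +0.490/-0.490 → slack +1.220/-1.140; half-tol=0.490, Σhalf²=0.378000
  +F: nom +28.100 → Σnom=71.790; wc +0.240/-0.240 → slack +1.460/-1.380; half-tol=0.240, Σhalf²=0.435600
  -G: nom -4.200 → Σnom=67.590; wc +0.470/-0.156 → slack +1.930/-1.536; half-tol=0.313, Σhalf²=0.533569
  -H: nom -29.100 → Σnom=38.490; wc +0.140/-0.140 → slack +2.070/-1.676; half-tol=0.140, Σhalf²=0.553169
  +I: nom +9.100 → Σnom=47.590; wc +0.470/-0.470 → slack +2.540/-2.146; half-tol=0.470, Σhalf²=0.774069
Nominal = 47.590. Worst-case = [47.590 - 2.146, 47.590 + 2.540] = [45.444, 50.130]. RSS = √0.774069 = 0.880.

nominal=47.590 wc=[45.444,50.130] rss=0.880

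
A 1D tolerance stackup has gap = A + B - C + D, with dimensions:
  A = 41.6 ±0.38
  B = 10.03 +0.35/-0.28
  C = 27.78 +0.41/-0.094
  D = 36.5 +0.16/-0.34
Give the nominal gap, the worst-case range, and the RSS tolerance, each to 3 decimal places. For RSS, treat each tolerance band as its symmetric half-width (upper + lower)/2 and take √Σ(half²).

nominal=60.350 wc=[58.940,61.334] rss=0.608

Stack each dimension's contribution:
  +A: nom +41.600 → Σnom=41.600; wc +0.380/-0.380 → slack +0.380/-0.380; half-tol=0.380, Σhalf²=0.144400
  +B: nom +10.030 → Σnom=51.630; wc +0.350/-0.280 → slack +0.730/-0.660; half-tol=0.315, Σhalf²=0.243625
  -C: nom -27.780 → Σnom=23.850; wc +0.094/-0.410 → slack +0.824/-1.070; half-tol=0.252, Σhalf²=0.307129
  +D: nom +36.500 → Σnom=60.350; wc +0.160/-0.340 → slack +0.984/-1.410; half-tol=0.250, Σhalf²=0.369629
Nominal = 60.350. Worst-case = [60.350 - 1.410, 60.350 + 0.984] = [58.940, 61.334]. RSS = √0.369629 = 0.608.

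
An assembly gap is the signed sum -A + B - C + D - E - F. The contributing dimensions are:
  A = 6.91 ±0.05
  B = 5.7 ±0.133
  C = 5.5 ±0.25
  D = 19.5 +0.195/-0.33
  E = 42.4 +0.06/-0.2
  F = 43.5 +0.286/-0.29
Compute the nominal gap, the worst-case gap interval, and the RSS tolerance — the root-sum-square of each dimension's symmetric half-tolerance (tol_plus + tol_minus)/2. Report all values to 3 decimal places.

Stack each dimension's contribution:
  -A: nom -6.910 → Σnom=-6.910; wc +0.050/-0.050 → slack +0.050/-0.050; half-tol=0.050, Σhalf²=0.002500
  +B: nom +5.700 → Σnom=-1.210; wc +0.133/-0.133 → slack +0.183/-0.183; half-tol=0.133, Σhalf²=0.020189
  -C: nom -5.500 → Σnom=-6.710; wc +0.250/-0.250 → slack +0.433/-0.433; half-tol=0.250, Σhalf²=0.082689
  +D: nom +19.500 → Σnom=12.790; wc +0.195/-0.330 → slack +0.628/-0.763; half-tol=0.263, Σhalf²=0.151595
  -E: nom -42.400 → Σnom=-29.610; wc +0.200/-0.060 → slack +0.828/-0.823; half-tol=0.130, Σhalf²=0.168495
  -F: nom -43.500 → Σnom=-73.110; wc +0.290/-0.286 → slack +1.118/-1.109; half-tol=0.288, Σhalf²=0.251439
Nominal = -73.110. Worst-case = [-73.110 - 1.109, -73.110 + 1.118] = [-74.219, -71.992]. RSS = √0.251439 = 0.501.

nominal=-73.110 wc=[-74.219,-71.992] rss=0.501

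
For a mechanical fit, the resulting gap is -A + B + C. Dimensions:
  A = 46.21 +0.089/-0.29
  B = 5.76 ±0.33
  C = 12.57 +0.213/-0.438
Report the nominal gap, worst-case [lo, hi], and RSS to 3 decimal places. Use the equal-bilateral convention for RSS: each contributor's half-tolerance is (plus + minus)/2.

nominal=-27.880 wc=[-28.737,-27.047] rss=0.501

Stack each dimension's contribution:
  -A: nom -46.210 → Σnom=-46.210; wc +0.290/-0.089 → slack +0.290/-0.089; half-tol=0.190, Σhalf²=0.035910
  +B: nom +5.760 → Σnom=-40.450; wc +0.330/-0.330 → slack +0.620/-0.419; half-tol=0.330, Σhalf²=0.144810
  +C: nom +12.570 → Σnom=-27.880; wc +0.213/-0.438 → slack +0.833/-0.857; half-tol=0.326, Σhalf²=0.250760
Nominal = -27.880. Worst-case = [-27.880 - 0.857, -27.880 + 0.833] = [-28.737, -27.047]. RSS = √0.250760 = 0.501.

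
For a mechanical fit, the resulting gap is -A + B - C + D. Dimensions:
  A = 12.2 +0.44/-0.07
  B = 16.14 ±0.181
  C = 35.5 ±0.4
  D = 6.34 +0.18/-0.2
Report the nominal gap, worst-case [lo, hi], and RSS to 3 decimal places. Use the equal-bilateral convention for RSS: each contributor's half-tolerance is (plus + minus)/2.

Stack each dimension's contribution:
  -A: nom -12.200 → Σnom=-12.200; wc +0.070/-0.440 → slack +0.070/-0.440; half-tol=0.255, Σhalf²=0.065025
  +B: nom +16.140 → Σnom=3.940; wc +0.181/-0.181 → slack +0.251/-0.621; half-tol=0.181, Σhalf²=0.097786
  -C: nom -35.500 → Σnom=-31.560; wc +0.400/-0.400 → slack +0.651/-1.021; half-tol=0.400, Σhalf²=0.257786
  +D: nom +6.340 → Σnom=-25.220; wc +0.180/-0.200 → slack +0.831/-1.221; half-tol=0.190, Σhalf²=0.293886
Nominal = -25.220. Worst-case = [-25.220 - 1.221, -25.220 + 0.831] = [-26.441, -24.389]. RSS = √0.293886 = 0.542.

nominal=-25.220 wc=[-26.441,-24.389] rss=0.542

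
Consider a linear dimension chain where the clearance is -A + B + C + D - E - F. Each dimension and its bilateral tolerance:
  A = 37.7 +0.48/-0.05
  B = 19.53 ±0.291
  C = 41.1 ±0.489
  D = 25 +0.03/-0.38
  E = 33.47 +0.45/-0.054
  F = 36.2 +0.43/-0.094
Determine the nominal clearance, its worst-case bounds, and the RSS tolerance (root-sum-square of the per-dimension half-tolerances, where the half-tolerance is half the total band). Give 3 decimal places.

nominal=-21.740 wc=[-24.260,-20.732] rss=0.754

Stack each dimension's contribution:
  -A: nom -37.700 → Σnom=-37.700; wc +0.050/-0.480 → slack +0.050/-0.480; half-tol=0.265, Σhalf²=0.070225
  +B: nom +19.530 → Σnom=-18.170; wc +0.291/-0.291 → slack +0.341/-0.771; half-tol=0.291, Σhalf²=0.154906
  +C: nom +41.100 → Σnom=22.930; wc +0.489/-0.489 → slack +0.830/-1.260; half-tol=0.489, Σhalf²=0.394027
  +D: nom +25.000 → Σnom=47.930; wc +0.030/-0.380 → slack +0.860/-1.640; half-tol=0.205, Σhalf²=0.436052
  -E: nom -33.470 → Σnom=14.460; wc +0.054/-0.450 → slack +0.914/-2.090; half-tol=0.252, Σhalf²=0.499556
  -F: nom -36.200 → Σnom=-21.740; wc +0.094/-0.430 → slack +1.008/-2.520; half-tol=0.262, Σhalf²=0.568200
Nominal = -21.740. Worst-case = [-21.740 - 2.520, -21.740 + 1.008] = [-24.260, -20.732]. RSS = √0.568200 = 0.754.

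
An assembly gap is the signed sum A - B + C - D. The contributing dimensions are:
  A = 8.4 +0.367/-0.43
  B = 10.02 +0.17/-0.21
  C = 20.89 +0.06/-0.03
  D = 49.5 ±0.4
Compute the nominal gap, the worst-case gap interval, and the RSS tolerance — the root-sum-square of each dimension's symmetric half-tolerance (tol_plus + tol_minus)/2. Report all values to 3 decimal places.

Stack each dimension's contribution:
  +A: nom +8.400 → Σnom=8.400; wc +0.367/-0.430 → slack +0.367/-0.430; half-tol=0.398, Σhalf²=0.158802
  -B: nom -10.020 → Σnom=-1.620; wc +0.210/-0.170 → slack +0.577/-0.600; half-tol=0.190, Σhalf²=0.194902
  +C: nom +20.890 → Σnom=19.270; wc +0.060/-0.030 → slack +0.637/-0.630; half-tol=0.045, Σhalf²=0.196927
  -D: nom -49.500 → Σnom=-30.230; wc +0.400/-0.400 → slack +1.037/-1.030; half-tol=0.400, Σhalf²=0.356927
Nominal = -30.230. Worst-case = [-30.230 - 1.030, -30.230 + 1.037] = [-31.260, -29.193]. RSS = √0.356927 = 0.597.

nominal=-30.230 wc=[-31.260,-29.193] rss=0.597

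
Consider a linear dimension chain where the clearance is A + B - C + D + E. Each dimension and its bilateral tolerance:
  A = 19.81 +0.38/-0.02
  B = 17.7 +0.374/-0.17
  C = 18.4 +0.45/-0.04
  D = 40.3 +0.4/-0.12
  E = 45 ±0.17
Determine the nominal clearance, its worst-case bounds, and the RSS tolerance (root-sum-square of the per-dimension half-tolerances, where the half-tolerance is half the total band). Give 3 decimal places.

Stack each dimension's contribution:
  +A: nom +19.810 → Σnom=19.810; wc +0.380/-0.020 → slack +0.380/-0.020; half-tol=0.200, Σhalf²=0.040000
  +B: nom +17.700 → Σnom=37.510; wc +0.374/-0.170 → slack +0.754/-0.190; half-tol=0.272, Σhalf²=0.113984
  -C: nom -18.400 → Σnom=19.110; wc +0.040/-0.450 → slack +0.794/-0.640; half-tol=0.245, Σhalf²=0.174009
  +D: nom +40.300 → Σnom=59.410; wc +0.400/-0.120 → slack +1.194/-0.760; half-tol=0.260, Σhalf²=0.241609
  +E: nom +45.000 → Σnom=104.410; wc +0.170/-0.170 → slack +1.364/-0.930; half-tol=0.170, Σhalf²=0.270509
Nominal = 104.410. Worst-case = [104.410 - 0.930, 104.410 + 1.364] = [103.480, 105.774]. RSS = √0.270509 = 0.520.

nominal=104.410 wc=[103.480,105.774] rss=0.520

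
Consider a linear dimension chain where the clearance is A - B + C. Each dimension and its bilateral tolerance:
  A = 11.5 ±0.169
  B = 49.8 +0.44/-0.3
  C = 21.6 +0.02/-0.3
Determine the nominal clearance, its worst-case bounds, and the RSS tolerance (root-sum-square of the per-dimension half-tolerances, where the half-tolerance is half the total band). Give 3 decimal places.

Stack each dimension's contribution:
  +A: nom +11.500 → Σnom=11.500; wc +0.169/-0.169 → slack +0.169/-0.169; half-tol=0.169, Σhalf²=0.028561
  -B: nom -49.800 → Σnom=-38.300; wc +0.300/-0.440 → slack +0.469/-0.609; half-tol=0.370, Σhalf²=0.165461
  +C: nom +21.600 → Σnom=-16.700; wc +0.020/-0.300 → slack +0.489/-0.909; half-tol=0.160, Σhalf²=0.191061
Nominal = -16.700. Worst-case = [-16.700 - 0.909, -16.700 + 0.489] = [-17.609, -16.211]. RSS = √0.191061 = 0.437.

nominal=-16.700 wc=[-17.609,-16.211] rss=0.437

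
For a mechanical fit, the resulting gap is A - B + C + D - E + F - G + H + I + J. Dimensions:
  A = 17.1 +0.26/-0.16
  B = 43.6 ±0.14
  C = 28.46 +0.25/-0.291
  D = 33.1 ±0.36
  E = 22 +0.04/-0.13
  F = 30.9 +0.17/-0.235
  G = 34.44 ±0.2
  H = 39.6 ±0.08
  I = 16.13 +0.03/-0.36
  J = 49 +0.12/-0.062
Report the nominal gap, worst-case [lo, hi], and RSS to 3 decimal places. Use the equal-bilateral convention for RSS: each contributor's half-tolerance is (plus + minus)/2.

Stack each dimension's contribution:
  +A: nom +17.100 → Σnom=17.100; wc +0.260/-0.160 → slack +0.260/-0.160; half-tol=0.210, Σhalf²=0.044100
  -B: nom -43.600 → Σnom=-26.500; wc +0.140/-0.140 → slack +0.400/-0.300; half-tol=0.140, Σhalf²=0.063700
  +C: nom +28.460 → Σnom=1.960; wc +0.250/-0.291 → slack +0.650/-0.591; half-tol=0.270, Σhalf²=0.136870
  +D: nom +33.100 → Σnom=35.060; wc +0.360/-0.360 → slack +1.010/-0.951; half-tol=0.360, Σhalf²=0.266470
  -E: nom -22.000 → Σnom=13.060; wc +0.130/-0.040 → slack +1.140/-0.991; half-tol=0.085, Σhalf²=0.273695
  +F: nom +30.900 → Σnom=43.960; wc +0.170/-0.235 → slack +1.310/-1.226; half-tol=0.203, Σhalf²=0.314701
  -G: nom -34.440 → Σnom=9.520; wc +0.200/-0.200 → slack +1.510/-1.426; half-tol=0.200, Σhalf²=0.354702
  +H: nom +39.600 → Σnom=49.120; wc +0.080/-0.080 → slack +1.590/-1.506; half-tol=0.080, Σhalf²=0.361102
  +I: nom +16.130 → Σnom=65.250; wc +0.030/-0.360 → slack +1.620/-1.866; half-tol=0.195, Σhalf²=0.399127
  +J: nom +49.000 → Σnom=114.250; wc +0.120/-0.062 → slack +1.740/-1.928; half-tol=0.091, Σhalf²=0.407408
Nominal = 114.250. Worst-case = [114.250 - 1.928, 114.250 + 1.740] = [112.322, 115.990]. RSS = √0.407408 = 0.638.

nominal=114.250 wc=[112.322,115.990] rss=0.638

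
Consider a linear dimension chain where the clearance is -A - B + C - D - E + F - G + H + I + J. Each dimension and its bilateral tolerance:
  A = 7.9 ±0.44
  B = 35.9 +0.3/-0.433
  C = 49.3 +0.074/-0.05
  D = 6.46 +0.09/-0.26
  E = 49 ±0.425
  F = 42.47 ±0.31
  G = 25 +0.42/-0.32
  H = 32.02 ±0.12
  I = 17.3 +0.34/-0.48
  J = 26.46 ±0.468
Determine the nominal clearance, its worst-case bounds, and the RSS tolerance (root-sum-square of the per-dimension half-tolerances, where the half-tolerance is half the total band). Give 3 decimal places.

Stack each dimension's contribution:
  -A: nom -7.900 → Σnom=-7.900; wc +0.440/-0.440 → slack +0.440/-0.440; half-tol=0.440, Σhalf²=0.193600
  -B: nom -35.900 → Σnom=-43.800; wc +0.433/-0.300 → slack +0.873/-0.740; half-tol=0.366, Σhalf²=0.327922
  +C: nom +49.300 → Σnom=5.500; wc +0.074/-0.050 → slack +0.947/-0.790; half-tol=0.062, Σhalf²=0.331766
  -D: nom -6.460 → Σnom=-0.960; wc +0.260/-0.090 → slack +1.207/-0.880; half-tol=0.175, Σhalf²=0.362391
  -E: nom -49.000 → Σnom=-49.960; wc +0.425/-0.425 → slack +1.632/-1.305; half-tol=0.425, Σhalf²=0.543016
  +F: nom +42.470 → Σnom=-7.490; wc +0.310/-0.310 → slack +1.942/-1.615; half-tol=0.310, Σhalf²=0.639116
  -G: nom -25.000 → Σnom=-32.490; wc +0.320/-0.420 → slack +2.262/-2.035; half-tol=0.370, Σhalf²=0.776016
  +H: nom +32.020 → Σnom=-0.470; wc +0.120/-0.120 → slack +2.382/-2.155; half-tol=0.120, Σhalf²=0.790416
  +I: nom +17.300 → Σnom=16.830; wc +0.340/-0.480 → slack +2.722/-2.635; half-tol=0.410, Σhalf²=0.958516
  +J: nom +26.460 → Σnom=43.290; wc +0.468/-0.468 → slack +3.190/-3.103; half-tol=0.468, Σhalf²=1.177540
Nominal = 43.290. Worst-case = [43.290 - 3.103, 43.290 + 3.190] = [40.187, 46.480]. RSS = √1.177540 = 1.085.

nominal=43.290 wc=[40.187,46.480] rss=1.085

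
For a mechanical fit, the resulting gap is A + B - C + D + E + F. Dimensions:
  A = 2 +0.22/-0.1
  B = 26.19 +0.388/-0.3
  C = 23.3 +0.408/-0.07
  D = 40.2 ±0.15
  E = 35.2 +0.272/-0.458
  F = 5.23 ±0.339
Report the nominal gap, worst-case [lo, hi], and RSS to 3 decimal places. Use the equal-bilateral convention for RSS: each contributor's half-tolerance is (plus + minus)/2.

Stack each dimension's contribution:
  +A: nom +2.000 → Σnom=2.000; wc +0.220/-0.100 → slack +0.220/-0.100; half-tol=0.160, Σhalf²=0.025600
  +B: nom +26.190 → Σnom=28.190; wc +0.388/-0.300 → slack +0.608/-0.400; half-tol=0.344, Σhalf²=0.143936
  -C: nom -23.300 → Σnom=4.890; wc +0.070/-0.408 → slack +0.678/-0.808; half-tol=0.239, Σhalf²=0.201057
  +D: nom +40.200 → Σnom=45.090; wc +0.150/-0.150 → slack +0.828/-0.958; half-tol=0.150, Σhalf²=0.223557
  +E: nom +35.200 → Σnom=80.290; wc +0.272/-0.458 → slack +1.100/-1.416; half-tol=0.365, Σhalf²=0.356782
  +F: nom +5.230 → Σnom=85.520; wc +0.339/-0.339 → slack +1.439/-1.755; half-tol=0.339, Σhalf²=0.471703
Nominal = 85.520. Worst-case = [85.520 - 1.755, 85.520 + 1.439] = [83.765, 86.959]. RSS = √0.471703 = 0.687.

nominal=85.520 wc=[83.765,86.959] rss=0.687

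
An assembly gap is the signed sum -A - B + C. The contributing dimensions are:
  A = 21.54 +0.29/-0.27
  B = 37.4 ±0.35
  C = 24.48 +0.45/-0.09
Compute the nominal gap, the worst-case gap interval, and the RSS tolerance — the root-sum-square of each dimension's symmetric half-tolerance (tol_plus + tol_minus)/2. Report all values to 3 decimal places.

nominal=-34.460 wc=[-35.190,-33.390] rss=0.523

Stack each dimension's contribution:
  -A: nom -21.540 → Σnom=-21.540; wc +0.270/-0.290 → slack +0.270/-0.290; half-tol=0.280, Σhalf²=0.078400
  -B: nom -37.400 → Σnom=-58.940; wc +0.350/-0.350 → slack +0.620/-0.640; half-tol=0.350, Σhalf²=0.200900
  +C: nom +24.480 → Σnom=-34.460; wc +0.450/-0.090 → slack +1.070/-0.730; half-tol=0.270, Σhalf²=0.273800
Nominal = -34.460. Worst-case = [-34.460 - 0.730, -34.460 + 1.070] = [-35.190, -33.390]. RSS = √0.273800 = 0.523.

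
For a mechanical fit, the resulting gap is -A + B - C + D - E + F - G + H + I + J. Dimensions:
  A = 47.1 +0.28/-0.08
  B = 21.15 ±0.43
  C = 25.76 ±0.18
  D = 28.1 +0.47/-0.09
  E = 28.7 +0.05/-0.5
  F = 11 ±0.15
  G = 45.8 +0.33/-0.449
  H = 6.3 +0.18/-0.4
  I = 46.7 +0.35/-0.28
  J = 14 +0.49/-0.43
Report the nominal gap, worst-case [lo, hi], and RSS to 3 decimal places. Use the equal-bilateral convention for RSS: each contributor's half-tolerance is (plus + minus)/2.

nominal=-20.110 wc=[-22.730,-16.831] rss=0.986

Stack each dimension's contribution:
  -A: nom -47.100 → Σnom=-47.100; wc +0.080/-0.280 → slack +0.080/-0.280; half-tol=0.180, Σhalf²=0.032400
  +B: nom +21.150 → Σnom=-25.950; wc +0.430/-0.430 → slack +0.510/-0.710; half-tol=0.430, Σhalf²=0.217300
  -C: nom -25.760 → Σnom=-51.710; wc +0.180/-0.180 → slack +0.690/-0.890; half-tol=0.180, Σhalf²=0.249700
  +D: nom +28.100 → Σnom=-23.610; wc +0.470/-0.090 → slack +1.160/-0.980; half-tol=0.280, Σhalf²=0.328100
  -E: nom -28.700 → Σnom=-52.310; wc +0.500/-0.050 → slack +1.660/-1.030; half-tol=0.275, Σhalf²=0.403725
  +F: nom +11.000 → Σnom=-41.310; wc +0.150/-0.150 → slack +1.810/-1.180; half-tol=0.150, Σhalf²=0.426225
  -G: nom -45.800 → Σnom=-87.110; wc +0.449/-0.330 → slack +2.259/-1.510; half-tol=0.390, Σhalf²=0.577935
  +H: nom +6.300 → Σnom=-80.810; wc +0.180/-0.400 → slack +2.439/-1.910; half-tol=0.290, Σhalf²=0.662035
  +I: nom +46.700 → Σnom=-34.110; wc +0.350/-0.280 → slack +2.789/-2.190; half-tol=0.315, Σhalf²=0.761260
  +J: nom +14.000 → Σnom=-20.110; wc +0.490/-0.430 → slack +3.279/-2.620; half-tol=0.460, Σhalf²=0.972860
Nominal = -20.110. Worst-case = [-20.110 - 2.620, -20.110 + 3.279] = [-22.730, -16.831]. RSS = √0.972860 = 0.986.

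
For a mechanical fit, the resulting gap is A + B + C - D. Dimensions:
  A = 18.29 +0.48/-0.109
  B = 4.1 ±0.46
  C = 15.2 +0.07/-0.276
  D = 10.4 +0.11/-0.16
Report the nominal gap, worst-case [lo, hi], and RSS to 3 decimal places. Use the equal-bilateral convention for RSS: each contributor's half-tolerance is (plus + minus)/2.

nominal=27.190 wc=[26.235,28.360] rss=0.589

Stack each dimension's contribution:
  +A: nom +18.290 → Σnom=18.290; wc +0.480/-0.109 → slack +0.480/-0.109; half-tol=0.294, Σhalf²=0.086730
  +B: nom +4.100 → Σnom=22.390; wc +0.460/-0.460 → slack +0.940/-0.569; half-tol=0.460, Σhalf²=0.298330
  +C: nom +15.200 → Σnom=37.590; wc +0.070/-0.276 → slack +1.010/-0.845; half-tol=0.173, Σhalf²=0.328259
  -D: nom -10.400 → Σnom=27.190; wc +0.160/-0.110 → slack +1.170/-0.955; half-tol=0.135, Σhalf²=0.346484
Nominal = 27.190. Worst-case = [27.190 - 0.955, 27.190 + 1.170] = [26.235, 28.360]. RSS = √0.346484 = 0.589.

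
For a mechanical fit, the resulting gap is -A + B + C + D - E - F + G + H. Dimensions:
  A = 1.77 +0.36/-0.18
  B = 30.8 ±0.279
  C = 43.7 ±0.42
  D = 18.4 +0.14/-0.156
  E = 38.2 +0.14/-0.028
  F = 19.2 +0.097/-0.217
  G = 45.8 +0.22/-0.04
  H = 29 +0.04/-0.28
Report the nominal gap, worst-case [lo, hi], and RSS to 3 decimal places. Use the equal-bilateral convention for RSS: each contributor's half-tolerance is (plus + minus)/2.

Stack each dimension's contribution:
  -A: nom -1.770 → Σnom=-1.770; wc +0.180/-0.360 → slack +0.180/-0.360; half-tol=0.270, Σhalf²=0.072900
  +B: nom +30.800 → Σnom=29.030; wc +0.279/-0.279 → slack +0.459/-0.639; half-tol=0.279, Σhalf²=0.150741
  +C: nom +43.700 → Σnom=72.730; wc +0.420/-0.420 → slack +0.879/-1.059; half-tol=0.420, Σhalf²=0.327141
  +D: nom +18.400 → Σnom=91.130; wc +0.140/-0.156 → slack +1.019/-1.215; half-tol=0.148, Σhalf²=0.349045
  -E: nom -38.200 → Σnom=52.930; wc +0.028/-0.140 → slack +1.047/-1.355; half-tol=0.084, Σhalf²=0.356101
  -F: nom -19.200 → Σnom=33.730; wc +0.217/-0.097 → slack +1.264/-1.452; half-tol=0.157, Σhalf²=0.380750
  +G: nom +45.800 → Σnom=79.530; wc +0.220/-0.040 → slack +1.484/-1.492; half-tol=0.130, Σhalf²=0.397650
  +H: nom +29.000 → Σnom=108.530; wc +0.040/-0.280 → slack +1.524/-1.772; half-tol=0.160, Σhalf²=0.423250
Nominal = 108.530. Worst-case = [108.530 - 1.772, 108.530 + 1.524] = [106.758, 110.054]. RSS = √0.423250 = 0.651.

nominal=108.530 wc=[106.758,110.054] rss=0.651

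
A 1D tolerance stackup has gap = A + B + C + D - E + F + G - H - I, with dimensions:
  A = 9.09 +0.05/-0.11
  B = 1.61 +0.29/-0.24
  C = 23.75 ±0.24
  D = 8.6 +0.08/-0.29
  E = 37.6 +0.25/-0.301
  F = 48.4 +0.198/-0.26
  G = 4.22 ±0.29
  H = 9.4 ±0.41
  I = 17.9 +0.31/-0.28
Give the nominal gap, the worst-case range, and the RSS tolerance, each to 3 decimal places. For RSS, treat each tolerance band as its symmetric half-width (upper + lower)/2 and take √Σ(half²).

Stack each dimension's contribution:
  +A: nom +9.090 → Σnom=9.090; wc +0.050/-0.110 → slack +0.050/-0.110; half-tol=0.080, Σhalf²=0.006400
  +B: nom +1.610 → Σnom=10.700; wc +0.290/-0.240 → slack +0.340/-0.350; half-tol=0.265, Σhalf²=0.076625
  +C: nom +23.750 → Σnom=34.450; wc +0.240/-0.240 → slack +0.580/-0.590; half-tol=0.240, Σhalf²=0.134225
  +D: nom +8.600 → Σnom=43.050; wc +0.080/-0.290 → slack +0.660/-0.880; half-tol=0.185, Σhalf²=0.168450
  -E: nom -37.600 → Σnom=5.450; wc +0.301/-0.250 → slack +0.961/-1.130; half-tol=0.275, Σhalf²=0.244350
  +F: nom +48.400 → Σnom=53.850; wc +0.198/-0.260 → slack +1.159/-1.390; half-tol=0.229, Σhalf²=0.296791
  +G: nom +4.220 → Σnom=58.070; wc +0.290/-0.290 → slack +1.449/-1.680; half-tol=0.290, Σhalf²=0.380891
  -H: nom -9.400 → Σnom=48.670; wc +0.410/-0.410 → slack +1.859/-2.090; half-tol=0.410, Σhalf²=0.548991
  -I: nom -17.900 → Σnom=30.770; wc +0.280/-0.310 → slack +2.139/-2.400; half-tol=0.295, Σhalf²=0.636016
Nominal = 30.770. Worst-case = [30.770 - 2.400, 30.770 + 2.139] = [28.370, 32.909]. RSS = √0.636016 = 0.798.

nominal=30.770 wc=[28.370,32.909] rss=0.798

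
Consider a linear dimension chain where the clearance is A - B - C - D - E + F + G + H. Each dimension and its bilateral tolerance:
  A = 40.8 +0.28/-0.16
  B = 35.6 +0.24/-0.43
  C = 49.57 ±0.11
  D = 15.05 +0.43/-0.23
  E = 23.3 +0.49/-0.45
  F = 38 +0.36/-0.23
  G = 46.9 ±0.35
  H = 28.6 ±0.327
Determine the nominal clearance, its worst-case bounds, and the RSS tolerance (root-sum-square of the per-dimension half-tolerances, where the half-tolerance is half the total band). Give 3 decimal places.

Stack each dimension's contribution:
  +A: nom +40.800 → Σnom=40.800; wc +0.280/-0.160 → slack +0.280/-0.160; half-tol=0.220, Σhalf²=0.048400
  -B: nom -35.600 → Σnom=5.200; wc +0.430/-0.240 → slack +0.710/-0.400; half-tol=0.335, Σhalf²=0.160625
  -C: nom -49.570 → Σnom=-44.370; wc +0.110/-0.110 → slack +0.820/-0.510; half-tol=0.110, Σhalf²=0.172725
  -D: nom -15.050 → Σnom=-59.420; wc +0.230/-0.430 → slack +1.050/-0.940; half-tol=0.330, Σhalf²=0.281625
  -E: nom -23.300 → Σnom=-82.720; wc +0.450/-0.490 → slack +1.500/-1.430; half-tol=0.470, Σhalf²=0.502525
  +F: nom +38.000 → Σnom=-44.720; wc +0.360/-0.230 → slack +1.860/-1.660; half-tol=0.295, Σhalf²=0.589550
  +G: nom +46.900 → Σnom=2.180; wc +0.350/-0.350 → slack +2.210/-2.010; half-tol=0.350, Σhalf²=0.712050
  +H: nom +28.600 → Σnom=30.780; wc +0.327/-0.327 → slack +2.537/-2.337; half-tol=0.327, Σhalf²=0.818979
Nominal = 30.780. Worst-case = [30.780 - 2.337, 30.780 + 2.537] = [28.443, 33.317]. RSS = √0.818979 = 0.905.

nominal=30.780 wc=[28.443,33.317] rss=0.905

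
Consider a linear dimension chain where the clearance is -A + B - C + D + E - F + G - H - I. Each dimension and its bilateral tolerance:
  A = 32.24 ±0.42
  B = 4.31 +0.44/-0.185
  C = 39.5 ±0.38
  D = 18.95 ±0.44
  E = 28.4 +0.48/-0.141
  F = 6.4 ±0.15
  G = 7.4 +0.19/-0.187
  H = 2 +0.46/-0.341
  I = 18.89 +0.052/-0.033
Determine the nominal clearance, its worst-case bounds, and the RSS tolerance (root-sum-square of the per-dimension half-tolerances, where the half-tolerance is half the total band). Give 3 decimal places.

Stack each dimension's contribution:
  -A: nom -32.240 → Σnom=-32.240; wc +0.420/-0.420 → slack +0.420/-0.420; half-tol=0.420, Σhalf²=0.176400
  +B: nom +4.310 → Σnom=-27.930; wc +0.440/-0.185 → slack +0.860/-0.605; half-tol=0.312, Σhalf²=0.274056
  -C: nom -39.500 → Σnom=-67.430; wc +0.380/-0.380 → slack +1.240/-0.985; half-tol=0.380, Σhalf²=0.418456
  +D: nom +18.950 → Σnom=-48.480; wc +0.440/-0.440 → slack +1.680/-1.425; half-tol=0.440, Σhalf²=0.612056
  +E: nom +28.400 → Σnom=-20.080; wc +0.480/-0.141 → slack +2.160/-1.566; half-tol=0.310, Σhalf²=0.708466
  -F: nom -6.400 → Σnom=-26.480; wc +0.150/-0.150 → slack +2.310/-1.716; half-tol=0.150, Σhalf²=0.730966
  +G: nom +7.400 → Σnom=-19.080; wc +0.190/-0.187 → slack +2.500/-1.903; half-tol=0.189, Σhalf²=0.766499
  -H: nom -2.000 → Σnom=-21.080; wc +0.341/-0.460 → slack +2.841/-2.363; half-tol=0.401, Σhalf²=0.926899
  -I: nom -18.890 → Σnom=-39.970; wc +0.033/-0.052 → slack +2.874/-2.415; half-tol=0.042, Σhalf²=0.928705
Nominal = -39.970. Worst-case = [-39.970 - 2.415, -39.970 + 2.874] = [-42.385, -37.096]. RSS = √0.928705 = 0.964.

nominal=-39.970 wc=[-42.385,-37.096] rss=0.964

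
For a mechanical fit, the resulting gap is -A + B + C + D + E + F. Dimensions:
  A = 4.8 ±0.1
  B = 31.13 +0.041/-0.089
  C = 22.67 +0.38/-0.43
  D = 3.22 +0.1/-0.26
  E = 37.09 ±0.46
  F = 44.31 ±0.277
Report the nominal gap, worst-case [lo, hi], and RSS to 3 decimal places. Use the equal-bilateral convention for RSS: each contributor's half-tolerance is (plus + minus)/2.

Stack each dimension's contribution:
  -A: nom -4.800 → Σnom=-4.800; wc +0.100/-0.100 → slack +0.100/-0.100; half-tol=0.100, Σhalf²=0.010000
  +B: nom +31.130 → Σnom=26.330; wc +0.041/-0.089 → slack +0.141/-0.189; half-tol=0.065, Σhalf²=0.014225
  +C: nom +22.670 → Σnom=49.000; wc +0.380/-0.430 → slack +0.521/-0.619; half-tol=0.405, Σhalf²=0.178250
  +D: nom +3.220 → Σnom=52.220; wc +0.100/-0.260 → slack +0.621/-0.879; half-tol=0.180, Σhalf²=0.210650
  +E: nom +37.090 → Σnom=89.310; wc +0.460/-0.460 → slack +1.081/-1.339; half-tol=0.460, Σhalf²=0.422250
  +F: nom +44.310 → Σnom=133.620; wc +0.277/-0.277 → slack +1.358/-1.616; half-tol=0.277, Σhalf²=0.498979
Nominal = 133.620. Worst-case = [133.620 - 1.616, 133.620 + 1.358] = [132.004, 134.978]. RSS = √0.498979 = 0.706.

nominal=133.620 wc=[132.004,134.978] rss=0.706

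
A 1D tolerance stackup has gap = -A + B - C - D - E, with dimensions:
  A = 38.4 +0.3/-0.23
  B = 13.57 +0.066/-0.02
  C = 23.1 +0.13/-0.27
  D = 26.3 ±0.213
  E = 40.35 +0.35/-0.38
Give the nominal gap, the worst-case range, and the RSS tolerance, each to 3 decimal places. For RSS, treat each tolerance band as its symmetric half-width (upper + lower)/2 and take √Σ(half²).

Stack each dimension's contribution:
  -A: nom -38.400 → Σnom=-38.400; wc +0.230/-0.300 → slack +0.230/-0.300; half-tol=0.265, Σhalf²=0.070225
  +B: nom +13.570 → Σnom=-24.830; wc +0.066/-0.020 → slack +0.296/-0.320; half-tol=0.043, Σhalf²=0.072074
  -C: nom -23.100 → Σnom=-47.930; wc +0.270/-0.130 → slack +0.566/-0.450; half-tol=0.200, Σhalf²=0.112074
  -D: nom -26.300 → Σnom=-74.230; wc +0.213/-0.213 → slack +0.779/-0.663; half-tol=0.213, Σhalf²=0.157443
  -E: nom -40.350 → Σnom=-114.580; wc +0.380/-0.350 → slack +1.159/-1.013; half-tol=0.365, Σhalf²=0.290668
Nominal = -114.580. Worst-case = [-114.580 - 1.013, -114.580 + 1.159] = [-115.593, -113.421]. RSS = √0.290668 = 0.539.

nominal=-114.580 wc=[-115.593,-113.421] rss=0.539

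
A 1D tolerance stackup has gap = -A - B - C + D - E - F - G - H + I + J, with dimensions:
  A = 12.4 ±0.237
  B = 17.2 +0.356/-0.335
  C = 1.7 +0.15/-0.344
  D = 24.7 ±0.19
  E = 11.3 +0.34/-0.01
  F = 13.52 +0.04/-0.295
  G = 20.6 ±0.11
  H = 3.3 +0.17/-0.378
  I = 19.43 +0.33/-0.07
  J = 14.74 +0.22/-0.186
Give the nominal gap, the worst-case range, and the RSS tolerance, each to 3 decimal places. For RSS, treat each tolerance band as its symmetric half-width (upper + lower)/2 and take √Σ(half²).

nominal=-21.150 wc=[-22.999,-18.701] rss=0.707

Stack each dimension's contribution:
  -A: nom -12.400 → Σnom=-12.400; wc +0.237/-0.237 → slack +0.237/-0.237; half-tol=0.237, Σhalf²=0.056169
  -B: nom -17.200 → Σnom=-29.600; wc +0.335/-0.356 → slack +0.572/-0.593; half-tol=0.346, Σhalf²=0.175539
  -C: nom -1.700 → Σnom=-31.300; wc +0.344/-0.150 → slack +0.916/-0.743; half-tol=0.247, Σhalf²=0.236548
  +D: nom +24.700 → Σnom=-6.600; wc +0.190/-0.190 → slack +1.106/-0.933; half-tol=0.190, Σhalf²=0.272648
  -E: nom -11.300 → Σnom=-17.900; wc +0.010/-0.340 → slack +1.116/-1.273; half-tol=0.175, Σhalf²=0.303273
  -F: nom -13.520 → Σnom=-31.420; wc +0.295/-0.040 → slack +1.411/-1.313; half-tol=0.167, Σhalf²=0.331330
  -G: nom -20.600 → Σnom=-52.020; wc +0.110/-0.110 → slack +1.521/-1.423; half-tol=0.110, Σhalf²=0.343430
  -H: nom -3.300 → Σnom=-55.320; wc +0.378/-0.170 → slack +1.899/-1.593; half-tol=0.274, Σhalf²=0.418506
  +I: nom +19.430 → Σnom=-35.890; wc +0.330/-0.070 → slack +2.229/-1.663; half-tol=0.200, Σhalf²=0.458506
  +J: nom +14.740 → Σnom=-21.150; wc +0.220/-0.186 → slack +2.449/-1.849; half-tol=0.203, Σhalf²=0.499715
Nominal = -21.150. Worst-case = [-21.150 - 1.849, -21.150 + 2.449] = [-22.999, -18.701]. RSS = √0.499715 = 0.707.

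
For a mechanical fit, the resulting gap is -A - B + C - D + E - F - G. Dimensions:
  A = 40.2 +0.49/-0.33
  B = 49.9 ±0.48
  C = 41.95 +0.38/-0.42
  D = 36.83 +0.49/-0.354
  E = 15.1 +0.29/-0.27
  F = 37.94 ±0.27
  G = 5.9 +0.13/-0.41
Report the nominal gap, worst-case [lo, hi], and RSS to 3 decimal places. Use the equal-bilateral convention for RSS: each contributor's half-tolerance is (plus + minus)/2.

Stack each dimension's contribution:
  -A: nom -40.200 → Σnom=-40.200; wc +0.330/-0.490 → slack +0.330/-0.490; half-tol=0.410, Σhalf²=0.168100
  -B: nom -49.900 → Σnom=-90.100; wc +0.480/-0.480 → slack +0.810/-0.970; half-tol=0.480, Σhalf²=0.398500
  +C: nom +41.950 → Σnom=-48.150; wc +0.380/-0.420 → slack +1.190/-1.390; half-tol=0.400, Σhalf²=0.558500
  -D: nom -36.830 → Σnom=-84.980; wc +0.354/-0.490 → slack +1.544/-1.880; half-tol=0.422, Σhalf²=0.736584
  +E: nom +15.100 → Σnom=-69.880; wc +0.290/-0.270 → slack +1.834/-2.150; half-tol=0.280, Σhalf²=0.814984
  -F: nom -37.940 → Σnom=-107.820; wc +0.270/-0.270 → slack +2.104/-2.420; half-tol=0.270, Σhalf²=0.887884
  -G: nom -5.900 → Σnom=-113.720; wc +0.410/-0.130 → slack +2.514/-2.550; half-tol=0.270, Σhalf²=0.960784
Nominal = -113.720. Worst-case = [-113.720 - 2.550, -113.720 + 2.514] = [-116.270, -111.206]. RSS = √0.960784 = 0.980.

nominal=-113.720 wc=[-116.270,-111.206] rss=0.980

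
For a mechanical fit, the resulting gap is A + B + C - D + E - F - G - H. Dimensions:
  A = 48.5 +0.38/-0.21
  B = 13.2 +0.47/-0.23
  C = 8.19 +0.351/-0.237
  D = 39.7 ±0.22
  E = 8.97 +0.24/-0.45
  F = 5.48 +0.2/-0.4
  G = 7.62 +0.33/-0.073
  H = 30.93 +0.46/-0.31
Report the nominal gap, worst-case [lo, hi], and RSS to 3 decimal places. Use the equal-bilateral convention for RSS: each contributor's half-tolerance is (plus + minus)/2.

Stack each dimension's contribution:
  +A: nom +48.500 → Σnom=48.500; wc +0.380/-0.210 → slack +0.380/-0.210; half-tol=0.295, Σhalf²=0.087025
  +B: nom +13.200 → Σnom=61.700; wc +0.470/-0.230 → slack +0.850/-0.440; half-tol=0.350, Σhalf²=0.209525
  +C: nom +8.190 → Σnom=69.890; wc +0.351/-0.237 → slack +1.201/-0.677; half-tol=0.294, Σhalf²=0.295961
  -D: nom -39.700 → Σnom=30.190; wc +0.220/-0.220 → slack +1.421/-0.897; half-tol=0.220, Σhalf²=0.344361
  +E: nom +8.970 → Σnom=39.160; wc +0.240/-0.450 → slack +1.661/-1.347; half-tol=0.345, Σhalf²=0.463386
  -F: nom -5.480 → Σnom=33.680; wc +0.400/-0.200 → slack +2.061/-1.547; half-tol=0.300, Σhalf²=0.553386
  -G: nom -7.620 → Σnom=26.060; wc +0.073/-0.330 → slack +2.134/-1.877; half-tol=0.202, Σhalf²=0.593988
  -H: nom -30.930 → Σnom=-4.870; wc +0.310/-0.460 → slack +2.444/-2.337; half-tol=0.385, Σhalf²=0.742213
Nominal = -4.870. Worst-case = [-4.870 - 2.337, -4.870 + 2.444] = [-7.207, -2.426]. RSS = √0.742213 = 0.862.

nominal=-4.870 wc=[-7.207,-2.426] rss=0.862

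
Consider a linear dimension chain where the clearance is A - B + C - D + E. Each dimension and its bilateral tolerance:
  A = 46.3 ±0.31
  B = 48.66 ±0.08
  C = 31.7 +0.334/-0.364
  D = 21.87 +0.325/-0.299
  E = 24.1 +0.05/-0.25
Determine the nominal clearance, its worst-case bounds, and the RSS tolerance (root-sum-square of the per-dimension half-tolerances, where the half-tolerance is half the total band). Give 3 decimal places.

Stack each dimension's contribution:
  +A: nom +46.300 → Σnom=46.300; wc +0.310/-0.310 → slack +0.310/-0.310; half-tol=0.310, Σhalf²=0.096100
  -B: nom -48.660 → Σnom=-2.360; wc +0.080/-0.080 → slack +0.390/-0.390; half-tol=0.080, Σhalf²=0.102500
  +C: nom +31.700 → Σnom=29.340; wc +0.334/-0.364 → slack +0.724/-0.754; half-tol=0.349, Σhalf²=0.224301
  -D: nom -21.870 → Σnom=7.470; wc +0.299/-0.325 → slack +1.023/-1.079; half-tol=0.312, Σhalf²=0.321645
  +E: nom +24.100 → Σnom=31.570; wc +0.050/-0.250 → slack +1.073/-1.329; half-tol=0.150, Σhalf²=0.344145
Nominal = 31.570. Worst-case = [31.570 - 1.329, 31.570 + 1.073] = [30.241, 32.643]. RSS = √0.344145 = 0.587.

nominal=31.570 wc=[30.241,32.643] rss=0.587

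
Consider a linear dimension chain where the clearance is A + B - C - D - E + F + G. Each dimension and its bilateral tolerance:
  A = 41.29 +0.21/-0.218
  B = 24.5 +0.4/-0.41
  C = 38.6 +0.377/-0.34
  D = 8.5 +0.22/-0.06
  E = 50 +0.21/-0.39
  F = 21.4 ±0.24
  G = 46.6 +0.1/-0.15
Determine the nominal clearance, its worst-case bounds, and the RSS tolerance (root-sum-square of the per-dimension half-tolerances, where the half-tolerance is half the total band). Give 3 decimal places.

nominal=36.690 wc=[34.865,38.430] rss=0.722

Stack each dimension's contribution:
  +A: nom +41.290 → Σnom=41.290; wc +0.210/-0.218 → slack +0.210/-0.218; half-tol=0.214, Σhalf²=0.045796
  +B: nom +24.500 → Σnom=65.790; wc +0.400/-0.410 → slack +0.610/-0.628; half-tol=0.405, Σhalf²=0.209821
  -C: nom -38.600 → Σnom=27.190; wc +0.340/-0.377 → slack +0.950/-1.005; half-tol=0.359, Σhalf²=0.338343
  -D: nom -8.500 → Σnom=18.690; wc +0.060/-0.220 → slack +1.010/-1.225; half-tol=0.140, Σhalf²=0.357943
  -E: nom -50.000 → Σnom=-31.310; wc +0.390/-0.210 → slack +1.400/-1.435; half-tol=0.300, Σhalf²=0.447943
  +F: nom +21.400 → Σnom=-9.910; wc +0.240/-0.240 → slack +1.640/-1.675; half-tol=0.240, Σhalf²=0.505543
  +G: nom +46.600 → Σnom=36.690; wc +0.100/-0.150 → slack +1.740/-1.825; half-tol=0.125, Σhalf²=0.521168
Nominal = 36.690. Worst-case = [36.690 - 1.825, 36.690 + 1.740] = [34.865, 38.430]. RSS = √0.521168 = 0.722.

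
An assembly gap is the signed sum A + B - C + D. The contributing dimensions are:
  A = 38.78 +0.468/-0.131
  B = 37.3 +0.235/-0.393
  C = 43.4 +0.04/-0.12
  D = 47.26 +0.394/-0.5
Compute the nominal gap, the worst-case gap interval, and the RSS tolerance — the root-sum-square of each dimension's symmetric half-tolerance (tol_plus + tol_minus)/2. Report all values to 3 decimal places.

nominal=79.940 wc=[78.876,81.157] rss=0.628

Stack each dimension's contribution:
  +A: nom +38.780 → Σnom=38.780; wc +0.468/-0.131 → slack +0.468/-0.131; half-tol=0.299, Σhalf²=0.089700
  +B: nom +37.300 → Σnom=76.080; wc +0.235/-0.393 → slack +0.703/-0.524; half-tol=0.314, Σhalf²=0.188296
  -C: nom -43.400 → Σnom=32.680; wc +0.120/-0.040 → slack +0.823/-0.564; half-tol=0.080, Σhalf²=0.194696
  +D: nom +47.260 → Σnom=79.940; wc +0.394/-0.500 → slack +1.217/-1.064; half-tol=0.447, Σhalf²=0.394505
Nominal = 79.940. Worst-case = [79.940 - 1.064, 79.940 + 1.217] = [78.876, 81.157]. RSS = √0.394505 = 0.628.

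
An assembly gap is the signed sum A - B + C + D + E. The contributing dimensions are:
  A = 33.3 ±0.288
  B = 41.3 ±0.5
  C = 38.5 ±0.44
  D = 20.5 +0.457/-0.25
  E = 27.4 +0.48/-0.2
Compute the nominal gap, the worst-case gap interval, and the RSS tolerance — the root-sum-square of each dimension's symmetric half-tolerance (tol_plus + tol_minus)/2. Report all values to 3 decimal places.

nominal=78.400 wc=[76.722,80.565] rss=0.876

Stack each dimension's contribution:
  +A: nom +33.300 → Σnom=33.300; wc +0.288/-0.288 → slack +0.288/-0.288; half-tol=0.288, Σhalf²=0.082944
  -B: nom -41.300 → Σnom=-8.000; wc +0.500/-0.500 → slack +0.788/-0.788; half-tol=0.500, Σhalf²=0.332944
  +C: nom +38.500 → Σnom=30.500; wc +0.440/-0.440 → slack +1.228/-1.228; half-tol=0.440, Σhalf²=0.526544
  +D: nom +20.500 → Σnom=51.000; wc +0.457/-0.250 → slack +1.685/-1.478; half-tol=0.354, Σhalf²=0.651506
  +E: nom +27.400 → Σnom=78.400; wc +0.480/-0.200 → slack +2.165/-1.678; half-tol=0.340, Σhalf²=0.767106
Nominal = 78.400. Worst-case = [78.400 - 1.678, 78.400 + 2.165] = [76.722, 80.565]. RSS = √0.767106 = 0.876.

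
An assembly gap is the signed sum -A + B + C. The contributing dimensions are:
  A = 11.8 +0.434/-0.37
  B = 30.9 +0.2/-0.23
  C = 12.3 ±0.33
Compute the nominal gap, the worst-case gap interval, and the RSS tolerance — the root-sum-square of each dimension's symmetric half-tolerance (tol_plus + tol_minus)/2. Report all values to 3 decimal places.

Stack each dimension's contribution:
  -A: nom -11.800 → Σnom=-11.800; wc +0.370/-0.434 → slack +0.370/-0.434; half-tol=0.402, Σhalf²=0.161604
  +B: nom +30.900 → Σnom=19.100; wc +0.200/-0.230 → slack +0.570/-0.664; half-tol=0.215, Σhalf²=0.207829
  +C: nom +12.300 → Σnom=31.400; wc +0.330/-0.330 → slack +0.900/-0.994; half-tol=0.330, Σhalf²=0.316729
Nominal = 31.400. Worst-case = [31.400 - 0.994, 31.400 + 0.900] = [30.406, 32.300]. RSS = √0.316729 = 0.563.

nominal=31.400 wc=[30.406,32.300] rss=0.563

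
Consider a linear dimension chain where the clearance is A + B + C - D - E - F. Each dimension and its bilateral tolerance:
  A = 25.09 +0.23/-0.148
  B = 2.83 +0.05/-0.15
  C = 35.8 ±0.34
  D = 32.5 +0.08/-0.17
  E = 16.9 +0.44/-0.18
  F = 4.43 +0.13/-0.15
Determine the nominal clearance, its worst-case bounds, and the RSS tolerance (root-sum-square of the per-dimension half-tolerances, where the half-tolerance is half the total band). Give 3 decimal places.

nominal=9.890 wc=[8.602,11.010] rss=0.541

Stack each dimension's contribution:
  +A: nom +25.090 → Σnom=25.090; wc +0.230/-0.148 → slack +0.230/-0.148; half-tol=0.189, Σhalf²=0.035721
  +B: nom +2.830 → Σnom=27.920; wc +0.050/-0.150 → slack +0.280/-0.298; half-tol=0.100, Σhalf²=0.045721
  +C: nom +35.800 → Σnom=63.720; wc +0.340/-0.340 → slack +0.620/-0.638; half-tol=0.340, Σhalf²=0.161321
  -D: nom -32.500 → Σnom=31.220; wc +0.170/-0.080 → slack +0.790/-0.718; half-tol=0.125, Σhalf²=0.176946
  -E: nom -16.900 → Σnom=14.320; wc +0.180/-0.440 → slack +0.970/-1.158; half-tol=0.310, Σhalf²=0.273046
  -F: nom -4.430 → Σnom=9.890; wc +0.150/-0.130 → slack +1.120/-1.288; half-tol=0.140, Σhalf²=0.292646
Nominal = 9.890. Worst-case = [9.890 - 1.288, 9.890 + 1.120] = [8.602, 11.010]. RSS = √0.292646 = 0.541.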